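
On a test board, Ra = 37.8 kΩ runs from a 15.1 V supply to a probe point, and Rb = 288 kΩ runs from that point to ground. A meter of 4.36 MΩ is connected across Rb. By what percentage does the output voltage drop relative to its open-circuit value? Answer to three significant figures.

0.761 %

The divider's output (Thévenin) resistance is Ra‖Rb = 33.41 kΩ.
Fractional drop under load = R_th/(R_th + R_L) = 33.41 / (33.41 + 4360) = 0.007606.
So the output falls by 0.761 %.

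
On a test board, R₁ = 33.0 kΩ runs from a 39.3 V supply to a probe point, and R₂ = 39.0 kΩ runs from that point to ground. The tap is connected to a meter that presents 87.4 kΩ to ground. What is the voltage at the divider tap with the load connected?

The load sits in parallel with R₂: R₂‖R_L = (39.0 × 87.4) / (39.0 + 87.4) = 26.97 kΩ.
V_out = 39.3 × 26.97 / (33.0 + 26.97) = 39.3 × 26.97/59.97 = 17.7 V.
(Unloaded it would have been 21.3 V.)

V_out ≈ 17.7 V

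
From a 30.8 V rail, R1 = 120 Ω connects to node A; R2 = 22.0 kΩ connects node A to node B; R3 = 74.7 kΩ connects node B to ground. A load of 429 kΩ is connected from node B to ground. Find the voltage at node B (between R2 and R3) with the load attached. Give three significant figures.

V ≈ 22.9 V

At node B, R3 is in parallel with the load: R3‖R_L = 63620 Ω.
Below node A the resistance is R2 + (R3‖R_L) = 85620 Ω, so V_A = 30.8 × 85620/85740 = 30.76 V.
Then V_B = V_A × (R3‖R_L)/(R2 + R3‖R_L) = 30.76 × 63620/85620 = 22.9 V.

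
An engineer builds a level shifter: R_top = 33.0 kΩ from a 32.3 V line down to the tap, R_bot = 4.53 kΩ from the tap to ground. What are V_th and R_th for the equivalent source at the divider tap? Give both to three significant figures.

V_th is the open-circuit tap voltage: 32.3 × 4.53/(33.0 + 4.53) = 3.90 V.
With the supply zeroed, R_top and R_bot appear in parallel from the tap: R_th = R_top‖R_bot = (33.0 × 4.53)/37.53 = 3.98 kΩ.

V_th = 3.90 V, R_th = 3.98 kΩ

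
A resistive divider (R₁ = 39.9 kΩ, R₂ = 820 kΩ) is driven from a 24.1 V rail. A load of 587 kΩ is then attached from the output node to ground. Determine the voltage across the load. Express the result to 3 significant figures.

The load sits in parallel with R₂: R₂‖R_L = (820 × 587) / (820 + 587) = 342.1 kΩ.
V_out = 24.1 × 342.1 / (39.9 + 342.1) = 24.1 × 342.1/382.0 = 21.6 V.

V_out ≈ 21.6 V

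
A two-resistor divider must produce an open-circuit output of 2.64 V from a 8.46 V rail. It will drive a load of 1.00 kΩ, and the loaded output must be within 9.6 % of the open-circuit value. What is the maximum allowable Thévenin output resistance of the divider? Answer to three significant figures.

R_th ≤ 106 Ω

Loading drop = R_th/(R_th + R_L) ≤ 0.0960, so R_th ≤ R_L · ε/(1−ε) = 1.00 kΩ × 0.0960/0.9040 = 106 Ω.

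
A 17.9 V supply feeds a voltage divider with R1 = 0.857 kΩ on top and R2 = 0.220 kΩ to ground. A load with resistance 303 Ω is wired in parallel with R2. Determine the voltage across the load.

V_out ≈ 2.32 V

The load sits in parallel with R2: R2‖R_L = (220 × 303) / (220 + 303) = 127.5 Ω.
V_out = 17.9 × 127.5 / (857 + 127.5) = 17.9 × 127.5/984.5 = 2.32 V.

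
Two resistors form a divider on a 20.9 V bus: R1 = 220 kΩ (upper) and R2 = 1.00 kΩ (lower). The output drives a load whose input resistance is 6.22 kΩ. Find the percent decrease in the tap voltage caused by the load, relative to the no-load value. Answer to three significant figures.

13.8 %

Unloaded V = 20.9 × 1.00/221.0 = 0.094570 V.
Loaded: R2‖R_L = 0.8615 kΩ, giving V = 20.9 × 0.8615/220.9 = 0.081523 V.
Drop = (0.094570 − 0.081523) / 0.094570 = 13.8 %.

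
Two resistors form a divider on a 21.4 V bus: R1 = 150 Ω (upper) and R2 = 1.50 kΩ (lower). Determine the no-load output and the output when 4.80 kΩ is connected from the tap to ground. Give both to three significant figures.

Unloaded: 19.5 V; loaded: 18.9 V

Open-circuit: V = 21.4 × 1500/(150 + 1500) = 19.5 V.
With the load, R2 becomes R2‖R_L = 1143 Ω, so V = 21.4 × 1143/1293 = 18.9 V.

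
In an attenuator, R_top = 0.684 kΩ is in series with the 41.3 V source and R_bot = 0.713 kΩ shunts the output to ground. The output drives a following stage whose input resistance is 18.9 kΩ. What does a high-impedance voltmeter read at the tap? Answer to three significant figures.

The load sits in parallel with R_bot: R_bot‖R_L = (713 × 18900) / (713 + 18900) = 687.1 Ω.
V_out = 41.3 × 687.1 / (684 + 687.1) = 41.3 × 687.1/1371 = 20.7 V.

V_out ≈ 20.7 V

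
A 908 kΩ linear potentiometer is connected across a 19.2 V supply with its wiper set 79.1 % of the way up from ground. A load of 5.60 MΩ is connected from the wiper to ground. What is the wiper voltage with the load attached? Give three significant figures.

V ≈ 14.8 V

The wiper splits the pot into (1−α)R = 189.8 kΩ above and αR = 718.2 kΩ below.
Lower section ‖ load = 636.6 kΩ.
V_wiper = 19.2 × 636.6/(189.8 + 636.6) = 14.8 V.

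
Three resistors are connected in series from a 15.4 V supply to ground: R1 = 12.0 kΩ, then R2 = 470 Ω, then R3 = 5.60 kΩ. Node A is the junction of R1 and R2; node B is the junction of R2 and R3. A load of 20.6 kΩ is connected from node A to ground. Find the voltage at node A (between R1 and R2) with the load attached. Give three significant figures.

Below node A the series string R2+R3 = 6070 Ω sits in parallel with the 20600 Ω load: 4688 Ω.
V_A = 15.4 × 4688/(12000 + 4688) = 4.33 V.

V ≈ 4.33 V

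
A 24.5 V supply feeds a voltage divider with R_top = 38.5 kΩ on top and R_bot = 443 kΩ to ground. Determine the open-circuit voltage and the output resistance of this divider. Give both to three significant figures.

V_th is the open-circuit tap voltage: 24.5 × 443/(38.5 + 443) = 22.5 V.
With the supply zeroed, R_top and R_bot appear in parallel from the tap: R_th = R_top‖R_bot = (38.5 × 443)/481.5 = 35.4 kΩ.

V_th = 22.5 V, R_th = 35.4 kΩ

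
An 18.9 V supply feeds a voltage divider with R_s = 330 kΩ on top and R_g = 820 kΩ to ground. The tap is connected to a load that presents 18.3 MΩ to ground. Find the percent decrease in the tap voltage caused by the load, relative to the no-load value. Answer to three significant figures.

The divider's output (Thévenin) resistance is R_s‖R_g = 235.3 kΩ.
Fractional drop under load = R_th/(R_th + R_L) = 235.3 / (235.3 + 18300) = 0.01269.
So the output falls by 1.27 %.

1.27 %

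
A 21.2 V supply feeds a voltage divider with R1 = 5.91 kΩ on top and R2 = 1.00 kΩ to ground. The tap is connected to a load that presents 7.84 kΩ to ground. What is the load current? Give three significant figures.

R2‖R_L = 0.8869 kΩ; V_out = 21.2 × 0.8869/6.797 = 2.766 V.
I_L = V_out / R_L = 2.766 / 7.84 kΩ = 0.353 mA.

I_L ≈ 0.353 mA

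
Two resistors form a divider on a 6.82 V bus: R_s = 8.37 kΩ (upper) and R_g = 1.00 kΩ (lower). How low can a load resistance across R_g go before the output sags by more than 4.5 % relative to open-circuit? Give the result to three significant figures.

R_L(min) ≈ 19.0 kΩ

Output resistance R_th = R_s‖R_g = (8370 × 1000)/9370 = 893.3 Ω.
The fractional drop is R_th/(R_th + R_L); requiring this ≤ 0.0450 gives R_L ≥ R_th(1/0.0450 − 1) = 893.3 × 21.22 = 19.0 kΩ.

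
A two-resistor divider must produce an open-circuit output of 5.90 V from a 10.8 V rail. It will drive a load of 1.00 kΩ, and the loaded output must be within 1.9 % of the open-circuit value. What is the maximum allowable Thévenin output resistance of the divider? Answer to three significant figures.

R_th ≤ 19.4 Ω

Loading drop = R_th/(R_th + R_L) ≤ 0.0190, so R_th ≤ R_L · ε/(1−ε) = 1.00 kΩ × 0.0190/0.9810 = 19.4 Ω.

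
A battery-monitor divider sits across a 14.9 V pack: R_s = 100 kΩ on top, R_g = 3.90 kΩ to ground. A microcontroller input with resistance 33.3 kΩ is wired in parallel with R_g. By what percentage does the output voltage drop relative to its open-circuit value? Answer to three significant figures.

10.1 %

The divider's output (Thévenin) resistance is R_s‖R_g = 3.754 kΩ.
Fractional drop under load = R_th/(R_th + R_L) = 3.754 / (3.754 + 33.3) = 0.1013.
So the output falls by 10.1 %.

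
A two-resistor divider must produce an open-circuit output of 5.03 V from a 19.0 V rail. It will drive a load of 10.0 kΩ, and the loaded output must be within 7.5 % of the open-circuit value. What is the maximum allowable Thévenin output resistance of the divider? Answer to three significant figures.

R_th ≤ 811 Ω

Loading drop = R_th/(R_th + R_L) ≤ 0.0750, so R_th ≤ R_L · ε/(1−ε) = 10.0 kΩ × 0.0750/0.9250 = 811 Ω.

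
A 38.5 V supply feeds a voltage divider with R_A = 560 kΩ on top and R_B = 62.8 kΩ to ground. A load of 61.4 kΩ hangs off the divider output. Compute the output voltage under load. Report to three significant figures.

The load sits in parallel with R_B: R_B‖R_L = (62.8 × 61.4) / (62.8 + 61.4) = 31.05 kΩ.
V_out = 38.5 × 31.05 / (560 + 31.05) = 38.5 × 31.05/591.0 = 2.02 V.

V_out ≈ 2.02 V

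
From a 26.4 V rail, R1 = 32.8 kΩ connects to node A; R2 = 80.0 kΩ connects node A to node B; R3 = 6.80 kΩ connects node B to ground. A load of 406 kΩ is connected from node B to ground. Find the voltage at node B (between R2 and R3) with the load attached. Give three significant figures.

At node B, R3 is in parallel with the load: R3‖R_L = 6.688 kΩ.
Below node A the resistance is R2 + (R3‖R_L) = 86.69 kΩ, so V_A = 26.4 × 86.69/119.5 = 19.15 V.
Then V_B = V_A × (R3‖R_L)/(R2 + R3‖R_L) = 19.15 × 6.688/86.69 = 1.48 V.

V ≈ 1.48 V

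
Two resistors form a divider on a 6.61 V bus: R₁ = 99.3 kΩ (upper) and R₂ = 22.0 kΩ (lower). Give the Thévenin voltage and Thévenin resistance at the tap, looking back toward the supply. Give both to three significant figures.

V_th is the open-circuit tap voltage: 6.61 × 22.0/(99.3 + 22.0) = 1.20 V.
With the supply zeroed, R₁ and R₂ appear in parallel from the tap: R_th = R₁‖R₂ = (99.3 × 22.0)/121.3 = 18.0 kΩ.

V_th = 1.20 V, R_th = 18.0 kΩ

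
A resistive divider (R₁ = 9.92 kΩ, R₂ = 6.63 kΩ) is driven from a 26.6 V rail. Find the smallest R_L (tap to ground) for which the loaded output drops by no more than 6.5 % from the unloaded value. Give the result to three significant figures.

Output resistance R_th = R₁‖R₂ = (9.92 × 6.63)/16.55 = 3.974 kΩ.
The fractional drop is R_th/(R_th + R_L); requiring this ≤ 0.0650 gives R_L ≥ R_th(1/0.0650 − 1) = 3.974 × 14.38 = 57.2 kΩ.

R_L(min) ≈ 57.2 kΩ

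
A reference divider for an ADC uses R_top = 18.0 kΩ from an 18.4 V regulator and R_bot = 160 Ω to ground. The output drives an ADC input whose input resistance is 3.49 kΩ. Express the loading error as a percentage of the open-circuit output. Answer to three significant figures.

4.35 %

The divider's output (Thévenin) resistance is R_top‖R_bot = 158.6 Ω.
Fractional drop under load = R_th/(R_th + R_L) = 158.6 / (158.6 + 3490) = 0.04347.
So the output falls by 4.35 %.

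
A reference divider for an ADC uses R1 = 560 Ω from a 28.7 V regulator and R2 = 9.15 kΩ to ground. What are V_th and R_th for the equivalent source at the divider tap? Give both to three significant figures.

V_th is the open-circuit tap voltage: 28.7 × 9150/(560 + 9150) = 27.0 V.
With the supply zeroed, R1 and R2 appear in parallel from the tap: R_th = R1‖R2 = (560 × 9150)/9710 = 528 Ω.

V_th = 27.0 V, R_th = 528 Ω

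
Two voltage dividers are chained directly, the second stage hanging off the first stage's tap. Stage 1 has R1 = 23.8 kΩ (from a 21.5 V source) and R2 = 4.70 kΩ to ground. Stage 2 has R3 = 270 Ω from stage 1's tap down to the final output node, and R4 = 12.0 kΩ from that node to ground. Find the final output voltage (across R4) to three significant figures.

V_out ≈ 2.63 V

Stage 2 presents R3+R4 = 12270 Ω as a load on stage 1's tap.
Stage 1's lower leg becomes R2‖(R3+R4) = 3398 Ω, so V_mid = 21.5 × 3398/27200 = 2.686 V.
Stage 2 is itself unloaded: V_out = V_mid × R4/(R3+R4) = 2.686 × 12000/12270 = 2.63 V.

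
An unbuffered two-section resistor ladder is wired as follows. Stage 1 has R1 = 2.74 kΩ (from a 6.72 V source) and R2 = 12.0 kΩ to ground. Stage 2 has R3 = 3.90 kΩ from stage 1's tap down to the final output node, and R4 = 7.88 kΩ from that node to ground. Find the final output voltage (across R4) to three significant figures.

Stage 2 presents R3+R4 = 11.78 kΩ as a load on stage 1's tap.
Stage 1's lower leg becomes R2‖(R3+R4) = 5.944 kΩ, so V_mid = 6.72 × 5.944/8.684 = 4.600 V.
Stage 2 is itself unloaded: V_out = V_mid × R4/(R3+R4) = 4.600 × 7.88/11.78 = 3.08 V.

V_out ≈ 3.08 V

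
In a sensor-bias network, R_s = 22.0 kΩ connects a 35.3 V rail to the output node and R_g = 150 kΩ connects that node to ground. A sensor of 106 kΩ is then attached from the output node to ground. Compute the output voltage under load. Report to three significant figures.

V_out ≈ 26.1 V

The load sits in parallel with R_g: R_g‖R_L = (150 × 106) / (150 + 106) = 62.11 kΩ.
V_out = 35.3 × 62.11 / (22.0 + 62.11) = 35.3 × 62.11/84.11 = 26.1 V.
(Unloaded it would have been 30.8 V.)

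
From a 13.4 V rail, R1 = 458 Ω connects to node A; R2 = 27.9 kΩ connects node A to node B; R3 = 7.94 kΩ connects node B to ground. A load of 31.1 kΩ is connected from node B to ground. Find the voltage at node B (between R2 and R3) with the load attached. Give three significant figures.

At node B, R3 is in parallel with the load: R3‖R_L = 6325 Ω.
Below node A the resistance is R2 + (R3‖R_L) = 34230 Ω, so V_A = 13.4 × 34230/34680 = 13.22 V.
Then V_B = V_A × (R3‖R_L)/(R2 + R3‖R_L) = 13.22 × 6325/34230 = 2.44 V.

V ≈ 2.44 V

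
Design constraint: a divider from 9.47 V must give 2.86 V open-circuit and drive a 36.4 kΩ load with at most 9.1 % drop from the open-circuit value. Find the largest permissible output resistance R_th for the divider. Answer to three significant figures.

Loading drop = R_th/(R_th + R_L) ≤ 0.0910, so R_th ≤ R_L · ε/(1−ε) = 36.4 kΩ × 0.0910/0.9090 = 3.64 kΩ.
(Any R1, R2 with R2/(R1+R2) = 0.302 and R1‖R2 ≤ 3.64 kΩ will meet the spec.)

R_th ≤ 3.64 kΩ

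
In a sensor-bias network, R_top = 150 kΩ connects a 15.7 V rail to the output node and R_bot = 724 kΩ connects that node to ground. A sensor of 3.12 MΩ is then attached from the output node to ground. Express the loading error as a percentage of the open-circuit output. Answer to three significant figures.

The divider's output (Thévenin) resistance is R_top‖R_bot = 124.3 kΩ.
Fractional drop under load = R_th/(R_th + R_L) = 124.3 / (124.3 + 3120) = 0.03830.
So the output falls by 3.83 %.

3.83 %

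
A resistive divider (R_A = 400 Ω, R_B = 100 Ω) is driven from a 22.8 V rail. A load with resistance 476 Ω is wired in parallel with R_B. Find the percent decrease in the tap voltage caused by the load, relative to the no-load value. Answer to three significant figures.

14.4 %

The divider's output (Thévenin) resistance is R_A‖R_B = 80.00 Ω.
Fractional drop under load = R_th/(R_th + R_L) = 80.00 / (80.00 + 476) = 0.1439.
So the output falls by 14.4 %.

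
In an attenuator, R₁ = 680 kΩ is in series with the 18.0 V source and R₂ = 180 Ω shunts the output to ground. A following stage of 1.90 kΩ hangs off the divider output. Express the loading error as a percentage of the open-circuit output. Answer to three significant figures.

8.65 %

The divider's output (Thévenin) resistance is R₁‖R₂ = 180.0 Ω.
Fractional drop under load = R_th/(R_th + R_L) = 180.0 / (180.0 + 1900) = 0.08652.
So the output falls by 8.65 %.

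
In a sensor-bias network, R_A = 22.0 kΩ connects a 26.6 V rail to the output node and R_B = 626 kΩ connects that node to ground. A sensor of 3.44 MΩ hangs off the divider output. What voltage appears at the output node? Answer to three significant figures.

The load sits in parallel with R_B: R_B‖R_L = (626 × 3440) / (626 + 3440) = 529.6 kΩ.
V_out = 26.6 × 529.6 / (22.0 + 529.6) = 26.6 × 529.6/551.6 = 25.5 V.

V_out ≈ 25.5 V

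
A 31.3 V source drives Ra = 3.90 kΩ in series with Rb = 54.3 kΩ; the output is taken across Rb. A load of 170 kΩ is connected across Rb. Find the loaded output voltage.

The load sits in parallel with Rb: Rb‖R_L = (54.3 × 170) / (54.3 + 170) = 41.15 kΩ.
V_out = 31.3 × 41.15 / (3.90 + 41.15) = 31.3 × 41.15/45.05 = 28.6 V.

V_out ≈ 28.6 V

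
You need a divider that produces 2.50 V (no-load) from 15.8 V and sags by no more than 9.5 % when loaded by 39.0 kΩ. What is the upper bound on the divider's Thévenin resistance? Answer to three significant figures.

R_th ≤ 4.09 kΩ

Loading drop = R_th/(R_th + R_L) ≤ 0.0950, so R_th ≤ R_L · ε/(1−ε) = 39.0 kΩ × 0.0950/0.9050 = 4.09 kΩ.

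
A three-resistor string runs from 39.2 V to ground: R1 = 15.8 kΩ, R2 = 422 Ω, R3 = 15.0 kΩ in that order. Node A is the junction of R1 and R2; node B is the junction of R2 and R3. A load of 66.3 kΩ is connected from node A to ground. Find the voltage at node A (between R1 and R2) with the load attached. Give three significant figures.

Below node A the series string R2+R3 = 15420 Ω sits in parallel with the 66300 Ω load: 12510 Ω.
V_A = 39.2 × 12510/(15800 + 12510) = 17.3 V.

V ≈ 17.3 V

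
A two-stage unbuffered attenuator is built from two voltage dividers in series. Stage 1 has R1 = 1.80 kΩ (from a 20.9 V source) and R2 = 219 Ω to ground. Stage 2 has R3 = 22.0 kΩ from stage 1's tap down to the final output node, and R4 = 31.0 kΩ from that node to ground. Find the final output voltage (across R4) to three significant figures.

V_out ≈ 1.32 V

Stage 2 presents R3+R4 = 53000 Ω as a load on stage 1's tap.
Stage 1's lower leg becomes R2‖(R3+R4) = 218.1 Ω, so V_mid = 20.9 × 218.1/2018 = 2.259 V.
Stage 2 is itself unloaded: V_out = V_mid × R4/(R3+R4) = 2.259 × 31000/53000 = 1.32 V.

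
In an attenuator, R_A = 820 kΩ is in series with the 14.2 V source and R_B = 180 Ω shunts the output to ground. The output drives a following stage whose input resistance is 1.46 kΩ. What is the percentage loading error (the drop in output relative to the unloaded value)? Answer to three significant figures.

11.0 %

Unloaded V = 14.2 × 180/820200 = 0.0031164 V.
Loaded: R_B‖R_L = 160.2 Ω, giving V = 14.2 × 160.2/820200 = 0.0027744 V.
Drop = (0.0031164 − 0.0027744) / 0.0031164 = 11.0 %.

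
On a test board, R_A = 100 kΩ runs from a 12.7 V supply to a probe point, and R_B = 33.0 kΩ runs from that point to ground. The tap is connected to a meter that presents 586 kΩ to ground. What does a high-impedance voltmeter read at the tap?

The load sits in parallel with R_B: R_B‖R_L = (33.0 × 586) / (33.0 + 586) = 31.24 kΩ.
V_out = 12.7 × 31.24 / (100 + 31.24) = 12.7 × 31.24/131.2 = 3.02 V.

V_out ≈ 3.02 V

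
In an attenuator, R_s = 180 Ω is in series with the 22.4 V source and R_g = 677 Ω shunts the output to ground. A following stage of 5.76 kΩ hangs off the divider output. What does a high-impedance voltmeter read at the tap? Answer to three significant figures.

The load sits in parallel with R_g: R_g‖R_L = (677 × 5760) / (677 + 5760) = 605.8 Ω.
V_out = 22.4 × 605.8 / (180 + 605.8) = 22.4 × 605.8/785.8 = 17.3 V.

V_out ≈ 17.3 V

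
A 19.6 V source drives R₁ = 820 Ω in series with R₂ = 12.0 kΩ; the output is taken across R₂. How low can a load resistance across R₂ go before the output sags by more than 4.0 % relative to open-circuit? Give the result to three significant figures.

R_L(min) ≈ 18.4 kΩ

Output resistance R_th = R₁‖R₂ = (820 × 12000)/12820 = 767.6 Ω.
The fractional drop is R_th/(R_th + R_L); requiring this ≤ 0.0400 gives R_L ≥ R_th(1/0.0400 − 1) = 767.6 × 24.00 = 18.4 kΩ.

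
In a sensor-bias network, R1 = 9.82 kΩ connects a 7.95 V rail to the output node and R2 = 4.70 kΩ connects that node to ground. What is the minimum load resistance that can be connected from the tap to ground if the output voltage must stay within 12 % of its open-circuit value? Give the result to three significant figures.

Output resistance R_th = R1‖R2 = (9.82 × 4.70)/14.52 = 3.179 kΩ.
The fractional drop is R_th/(R_th + R_L); requiring this ≤ 0.120 gives R_L ≥ R_th(1/0.120 − 1) = 3.179 × 7.333 = 23.3 kΩ.

R_L(min) ≈ 23.3 kΩ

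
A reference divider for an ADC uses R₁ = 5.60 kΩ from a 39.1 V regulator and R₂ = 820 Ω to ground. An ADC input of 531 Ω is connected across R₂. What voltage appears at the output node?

V_out ≈ 2.13 V

The load sits in parallel with R₂: R₂‖R_L = (820 × 531) / (820 + 531) = 322.3 Ω.
V_out = 39.1 × 322.3 / (5600 + 322.3) = 39.1 × 322.3/5922 = 2.13 V.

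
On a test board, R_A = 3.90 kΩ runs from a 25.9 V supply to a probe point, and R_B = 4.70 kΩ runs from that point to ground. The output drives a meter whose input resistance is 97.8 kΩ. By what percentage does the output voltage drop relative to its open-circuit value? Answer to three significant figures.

The divider's output (Thévenin) resistance is R_A‖R_B = 2.131 kΩ.
Fractional drop under load = R_th/(R_th + R_L) = 2.131 / (2.131 + 97.8) = 0.02133.
So the output falls by 2.13 %.

2.13 %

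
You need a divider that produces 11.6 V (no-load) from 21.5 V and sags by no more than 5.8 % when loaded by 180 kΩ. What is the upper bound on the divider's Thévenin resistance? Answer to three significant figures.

Loading drop = R_th/(R_th + R_L) ≤ 0.0580, so R_th ≤ R_L · ε/(1−ε) = 180 kΩ × 0.0580/0.9420 = 11.1 kΩ.

R_th ≤ 11.1 kΩ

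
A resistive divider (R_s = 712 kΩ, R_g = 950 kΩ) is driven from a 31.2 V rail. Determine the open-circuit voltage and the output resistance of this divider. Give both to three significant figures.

V_th is the open-circuit tap voltage: 31.2 × 950/(712 + 950) = 17.8 V.
With the supply zeroed, R_s and R_g appear in parallel from the tap: R_th = R_s‖R_g = (712 × 950)/1662 = 407 kΩ.

V_th = 17.8 V, R_th = 407 kΩ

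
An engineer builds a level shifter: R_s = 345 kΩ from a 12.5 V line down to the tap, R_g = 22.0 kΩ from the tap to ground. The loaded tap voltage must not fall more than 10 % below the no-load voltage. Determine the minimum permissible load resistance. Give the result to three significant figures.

Output resistance R_th = R_s‖R_g = (345 × 22.0)/367.0 = 20.68 kΩ.
The fractional drop is R_th/(R_th + R_L); requiring this ≤ 0.100 gives R_L ≥ R_th(1/0.100 − 1) = 20.68 × 9.000 = 186 kΩ.

R_L(min) ≈ 186 kΩ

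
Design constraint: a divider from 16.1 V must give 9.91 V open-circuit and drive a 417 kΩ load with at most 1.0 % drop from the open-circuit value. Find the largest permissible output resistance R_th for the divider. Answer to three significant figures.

R_th ≤ 4.21 kΩ

Loading drop = R_th/(R_th + R_L) ≤ 0.0100, so R_th ≤ R_L · ε/(1−ε) = 417 kΩ × 0.0100/0.9900 = 4.21 kΩ.
(Any R1, R2 with R2/(R1+R2) = 0.616 and R1‖R2 ≤ 4.21 kΩ will meet the spec.)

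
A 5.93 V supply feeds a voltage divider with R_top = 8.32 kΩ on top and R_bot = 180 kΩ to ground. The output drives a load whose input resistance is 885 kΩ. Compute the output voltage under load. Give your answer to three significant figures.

The load sits in parallel with R_bot: R_bot‖R_L = (180 × 885) / (180 + 885) = 149.6 kΩ.
V_out = 5.93 × 149.6 / (8.32 + 149.6) = 5.93 × 149.6/157.9 = 5.62 V.
(Unloaded it would have been 5.67 V.)

V_out ≈ 5.62 V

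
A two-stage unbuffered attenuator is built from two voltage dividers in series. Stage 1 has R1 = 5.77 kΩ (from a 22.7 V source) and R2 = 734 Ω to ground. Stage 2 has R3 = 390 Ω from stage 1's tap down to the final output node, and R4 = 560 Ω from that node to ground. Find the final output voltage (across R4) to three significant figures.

V_out ≈ 0.896 V

Stage 2 presents R3+R4 = 950.0 Ω as a load on stage 1's tap.
Stage 1's lower leg becomes R2‖(R3+R4) = 414.1 Ω, so V_mid = 22.7 × 414.1/6184 = 1.520 V.
Stage 2 is itself unloaded: V_out = V_mid × R4/(R3+R4) = 1.520 × 560/950.0 = 0.896 V.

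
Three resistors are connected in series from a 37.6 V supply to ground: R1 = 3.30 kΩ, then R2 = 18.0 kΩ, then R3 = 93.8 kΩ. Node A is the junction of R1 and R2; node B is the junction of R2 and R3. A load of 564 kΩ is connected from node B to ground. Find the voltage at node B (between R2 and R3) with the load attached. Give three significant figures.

V ≈ 29.7 V

At node B, R3 is in parallel with the load: R3‖R_L = 80.42 kΩ.
Below node A the resistance is R2 + (R3‖R_L) = 98.42 kΩ, so V_A = 37.6 × 98.42/101.7 = 36.38 V.
Then V_B = V_A × (R3‖R_L)/(R2 + R3‖R_L) = 36.38 × 80.42/98.42 = 29.7 V.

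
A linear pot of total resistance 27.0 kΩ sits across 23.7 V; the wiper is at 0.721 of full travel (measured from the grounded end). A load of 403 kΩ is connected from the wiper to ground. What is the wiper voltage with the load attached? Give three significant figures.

The wiper splits the pot into (1−α)R = 7.533 kΩ above and αR = 19.47 kΩ below.
Lower section ‖ load = 18.57 kΩ.
V_wiper = 23.7 × 18.57/(7.533 + 18.57) = 16.9 V.

V ≈ 16.9 V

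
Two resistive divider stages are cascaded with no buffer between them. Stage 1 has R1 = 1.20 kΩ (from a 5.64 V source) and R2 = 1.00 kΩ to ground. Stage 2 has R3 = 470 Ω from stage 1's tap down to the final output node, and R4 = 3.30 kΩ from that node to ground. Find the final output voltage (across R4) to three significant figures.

V_out ≈ 1.96 V

Stage 2 presents R3+R4 = 3770 Ω as a load on stage 1's tap.
Stage 1's lower leg becomes R2‖(R3+R4) = 790.4 Ω, so V_mid = 5.64 × 790.4/1990 = 2.240 V.
Stage 2 is itself unloaded: V_out = V_mid × R4/(R3+R4) = 2.240 × 3300/3770 = 1.96 V.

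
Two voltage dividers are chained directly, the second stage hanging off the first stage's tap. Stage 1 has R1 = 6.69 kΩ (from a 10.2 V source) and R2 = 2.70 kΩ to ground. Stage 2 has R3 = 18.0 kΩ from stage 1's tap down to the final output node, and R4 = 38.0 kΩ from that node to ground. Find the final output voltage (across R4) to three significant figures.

V_out ≈ 1.92 V

Stage 2 presents R3+R4 = 56.00 kΩ as a load on stage 1's tap.
Stage 1's lower leg becomes R2‖(R3+R4) = 2.576 kΩ, so V_mid = 10.2 × 2.576/9.266 = 2.836 V.
Stage 2 is itself unloaded: V_out = V_mid × R4/(R3+R4) = 2.836 × 38.0/56.00 = 1.92 V.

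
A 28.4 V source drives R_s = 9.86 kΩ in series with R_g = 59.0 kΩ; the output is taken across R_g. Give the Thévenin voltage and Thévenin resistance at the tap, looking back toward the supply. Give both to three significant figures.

V_th is the open-circuit tap voltage: 28.4 × 59.0/(9.86 + 59.0) = 24.3 V.
With the supply zeroed, R_s and R_g appear in parallel from the tap: R_th = R_s‖R_g = (9.86 × 59.0)/68.86 = 8.45 kΩ.

V_th = 24.3 V, R_th = 8.45 kΩ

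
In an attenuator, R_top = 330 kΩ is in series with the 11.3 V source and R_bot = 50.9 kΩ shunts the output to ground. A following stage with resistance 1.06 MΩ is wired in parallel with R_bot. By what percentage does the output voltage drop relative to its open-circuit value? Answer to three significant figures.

The divider's output (Thévenin) resistance is R_top‖R_bot = 44.10 kΩ.
Fractional drop under load = R_th/(R_th + R_L) = 44.10 / (44.10 + 1060) = 0.03994.
So the output falls by 3.99 %.

3.99 %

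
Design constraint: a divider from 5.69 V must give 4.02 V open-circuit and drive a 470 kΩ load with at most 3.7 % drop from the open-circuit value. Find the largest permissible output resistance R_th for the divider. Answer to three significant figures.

Loading drop = R_th/(R_th + R_L) ≤ 0.0370, so R_th ≤ R_L · ε/(1−ε) = 470 kΩ × 0.0370/0.9630 = 18.1 kΩ.

R_th ≤ 18.1 kΩ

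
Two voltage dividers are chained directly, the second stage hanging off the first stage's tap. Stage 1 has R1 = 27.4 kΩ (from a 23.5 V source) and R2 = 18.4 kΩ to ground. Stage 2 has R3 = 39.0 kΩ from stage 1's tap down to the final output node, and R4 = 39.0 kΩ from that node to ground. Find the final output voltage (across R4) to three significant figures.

V_out ≈ 4.14 V

Stage 2 presents R3+R4 = 78.00 kΩ as a load on stage 1's tap.
Stage 1's lower leg becomes R2‖(R3+R4) = 14.89 kΩ, so V_mid = 23.5 × 14.89/42.29 = 8.273 V.
Stage 2 is itself unloaded: V_out = V_mid × R4/(R3+R4) = 8.273 × 39.0/78.00 = 4.14 V.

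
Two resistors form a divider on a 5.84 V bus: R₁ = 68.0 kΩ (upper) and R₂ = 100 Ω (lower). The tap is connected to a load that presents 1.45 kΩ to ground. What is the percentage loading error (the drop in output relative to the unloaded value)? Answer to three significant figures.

The divider's output (Thévenin) resistance is R₁‖R₂ = 99.85 Ω.
Fractional drop under load = R_th/(R_th + R_L) = 99.85 / (99.85 + 1450) = 0.06443.
So the output falls by 6.44 %.

6.44 %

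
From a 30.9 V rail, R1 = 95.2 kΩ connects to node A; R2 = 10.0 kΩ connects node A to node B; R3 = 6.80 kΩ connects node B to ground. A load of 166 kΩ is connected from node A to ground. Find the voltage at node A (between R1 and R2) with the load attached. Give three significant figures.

Below node A the series string R2+R3 = 16.80 kΩ sits in parallel with the 166 kΩ load: 15.26 kΩ.
V_A = 30.9 × 15.26/(95.2 + 15.26) = 4.27 V.

V ≈ 4.27 V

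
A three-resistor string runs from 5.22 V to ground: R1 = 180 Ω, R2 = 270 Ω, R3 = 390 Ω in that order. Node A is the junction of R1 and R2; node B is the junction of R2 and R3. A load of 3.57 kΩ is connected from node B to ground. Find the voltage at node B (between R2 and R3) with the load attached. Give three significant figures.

At node B, R3 is in parallel with the load: R3‖R_L = 351.6 Ω.
Below node A the resistance is R2 + (R3‖R_L) = 621.6 Ω, so V_A = 5.22 × 621.6/801.6 = 4.048 V.
Then V_B = V_A × (R3‖R_L)/(R2 + R3‖R_L) = 4.048 × 351.6/621.6 = 2.29 V.

V ≈ 2.29 V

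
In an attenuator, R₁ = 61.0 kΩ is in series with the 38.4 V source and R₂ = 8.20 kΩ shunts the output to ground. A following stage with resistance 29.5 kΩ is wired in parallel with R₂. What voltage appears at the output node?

V_out ≈ 3.65 V

The load sits in parallel with R₂: R₂‖R_L = (8.20 × 29.5) / (8.20 + 29.5) = 6.416 kΩ.
V_out = 38.4 × 6.416 / (61.0 + 6.416) = 38.4 × 6.416/67.42 = 3.65 V.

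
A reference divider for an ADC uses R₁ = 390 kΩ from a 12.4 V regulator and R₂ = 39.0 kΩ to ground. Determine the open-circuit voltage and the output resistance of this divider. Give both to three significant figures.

V_th = 1.13 V, R_th = 35.5 kΩ

V_th is the open-circuit tap voltage: 12.4 × 39.0/(390 + 39.0) = 1.13 V.
With the supply zeroed, R₁ and R₂ appear in parallel from the tap: R_th = R₁‖R₂ = (390 × 39.0)/429.0 = 35.5 kΩ.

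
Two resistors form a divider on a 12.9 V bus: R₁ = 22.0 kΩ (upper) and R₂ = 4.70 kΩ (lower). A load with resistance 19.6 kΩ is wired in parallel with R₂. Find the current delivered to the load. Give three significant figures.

R₂‖R_L = 3.791 kΩ; V_out = 12.9 × 3.791/25.79 = 1.896 V.
I_L = V_out / R_L = 1.896 / 19.6 kΩ = 0.0967 mA.

I_L ≈ 0.0967 mA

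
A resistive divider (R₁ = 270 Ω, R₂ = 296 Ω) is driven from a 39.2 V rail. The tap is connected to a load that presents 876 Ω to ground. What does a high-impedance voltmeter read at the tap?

V_out ≈ 17.7 V

The load sits in parallel with R₂: R₂‖R_L = (296 × 876) / (296 + 876) = 221.2 Ω.
V_out = 39.2 × 221.2 / (270 + 221.2) = 39.2 × 221.2/491.2 = 17.7 V.
(Unloaded it would have been 20.5 V.)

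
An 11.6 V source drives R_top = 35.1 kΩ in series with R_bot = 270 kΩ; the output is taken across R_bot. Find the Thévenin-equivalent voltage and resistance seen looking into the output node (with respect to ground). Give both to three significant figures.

V_th is the open-circuit tap voltage: 11.6 × 270/(35.1 + 270) = 10.3 V.
With the supply zeroed, R_top and R_bot appear in parallel from the tap: R_th = R_top‖R_bot = (35.1 × 270)/305.1 = 31.1 kΩ.

V_th = 10.3 V, R_th = 31.1 kΩ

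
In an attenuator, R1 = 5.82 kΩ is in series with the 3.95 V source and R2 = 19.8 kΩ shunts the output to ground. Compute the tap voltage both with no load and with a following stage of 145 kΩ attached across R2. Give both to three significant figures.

Open-circuit: V = 3.95 × 19.8/(5.82 + 19.8) = 3.05 V.
With the load, R2 becomes R2‖R_L = 17.42 kΩ, so V = 3.95 × 17.42/23.24 = 2.96 V.

Unloaded: 3.05 V; loaded: 2.96 V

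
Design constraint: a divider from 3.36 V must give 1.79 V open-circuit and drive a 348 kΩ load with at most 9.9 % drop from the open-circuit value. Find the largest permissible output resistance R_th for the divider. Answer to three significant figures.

R_th ≤ 38.2 kΩ

Loading drop = R_th/(R_th + R_L) ≤ 0.0990, so R_th ≤ R_L · ε/(1−ε) = 348 kΩ × 0.0990/0.9010 = 38.2 kΩ.
(Any R1, R2 with R2/(R1+R2) = 0.533 and R1‖R2 ≤ 38.2 kΩ will meet the spec.)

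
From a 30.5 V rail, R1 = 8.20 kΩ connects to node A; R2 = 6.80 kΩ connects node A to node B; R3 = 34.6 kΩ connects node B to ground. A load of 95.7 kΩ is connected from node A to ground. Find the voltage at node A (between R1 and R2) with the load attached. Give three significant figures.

Below node A the series string R2+R3 = 41.40 kΩ sits in parallel with the 95.7 kΩ load: 28.90 kΩ.
V_A = 30.5 × 28.90/(8.20 + 28.90) = 23.8 V.

V ≈ 23.8 V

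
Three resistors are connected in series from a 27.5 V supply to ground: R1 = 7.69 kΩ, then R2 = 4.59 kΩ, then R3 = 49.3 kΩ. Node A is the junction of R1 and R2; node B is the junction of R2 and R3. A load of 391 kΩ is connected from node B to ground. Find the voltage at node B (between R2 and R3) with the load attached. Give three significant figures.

V ≈ 21.5 V

At node B, R3 is in parallel with the load: R3‖R_L = 43.78 kΩ.
Below node A the resistance is R2 + (R3‖R_L) = 48.37 kΩ, so V_A = 27.5 × 48.37/56.06 = 23.73 V.
Then V_B = V_A × (R3‖R_L)/(R2 + R3‖R_L) = 23.73 × 43.78/48.37 = 21.5 V.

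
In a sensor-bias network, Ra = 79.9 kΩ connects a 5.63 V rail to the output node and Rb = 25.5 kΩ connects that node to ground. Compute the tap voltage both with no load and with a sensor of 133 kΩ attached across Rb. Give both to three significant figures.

Unloaded: 1.36 V; loaded: 1.19 V

Open-circuit: V = 5.63 × 25.5/(79.9 + 25.5) = 1.36 V.
With the load, Rb becomes Rb‖R_L = 21.40 kΩ, so V = 5.63 × 21.40/101.3 = 1.19 V.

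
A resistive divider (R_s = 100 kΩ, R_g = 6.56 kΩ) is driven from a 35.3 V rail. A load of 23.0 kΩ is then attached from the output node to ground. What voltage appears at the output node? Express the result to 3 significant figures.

The load sits in parallel with R_g: R_g‖R_L = (6.56 × 23.0) / (6.56 + 23.0) = 5.104 kΩ.
V_out = 35.3 × 5.104 / (100 + 5.104) = 35.3 × 5.104/105.1 = 1.71 V.

V_out ≈ 1.71 V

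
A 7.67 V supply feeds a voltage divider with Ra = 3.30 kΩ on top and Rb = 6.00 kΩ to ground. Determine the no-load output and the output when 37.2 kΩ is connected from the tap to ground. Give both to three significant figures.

Unloaded: 4.95 V; loaded: 4.68 V

Open-circuit: V = 7.67 × 6.00/(3.30 + 6.00) = 4.95 V.
With the load, Rb becomes Rb‖R_L = 5.167 kΩ, so V = 7.67 × 5.167/8.467 = 4.68 V.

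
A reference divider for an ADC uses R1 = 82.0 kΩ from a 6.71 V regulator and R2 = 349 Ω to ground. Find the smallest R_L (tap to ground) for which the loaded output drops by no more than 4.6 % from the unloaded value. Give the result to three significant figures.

R_L(min) ≈ 7.21 kΩ

Output resistance R_th = R1‖R2 = (82000 × 349)/82350 = 347.5 Ω.
The fractional drop is R_th/(R_th + R_L); requiring this ≤ 0.0460 gives R_L ≥ R_th(1/0.0460 − 1) = 347.5 × 20.74 = 7.21 kΩ.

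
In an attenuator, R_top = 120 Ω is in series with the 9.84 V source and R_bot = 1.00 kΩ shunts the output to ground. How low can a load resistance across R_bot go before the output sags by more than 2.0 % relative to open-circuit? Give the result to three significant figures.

R_L(min) ≈ 5.25 kΩ

Output resistance R_th = R_top‖R_bot = (120 × 1000)/1120 = 107.1 Ω.
The fractional drop is R_th/(R_th + R_L); requiring this ≤ 0.0200 gives R_L ≥ R_th(1/0.0200 − 1) = 107.1 × 49.00 = 5.25 kΩ.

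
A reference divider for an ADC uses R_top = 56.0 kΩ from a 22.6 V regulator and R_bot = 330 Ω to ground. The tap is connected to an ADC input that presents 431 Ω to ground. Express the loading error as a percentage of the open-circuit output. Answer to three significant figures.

43.2 %

The divider's output (Thévenin) resistance is R_top‖R_bot = 328.1 Ω.
Fractional drop under load = R_th/(R_th + R_L) = 328.1 / (328.1 + 431) = 0.4322.
So the output falls by 43.2 %.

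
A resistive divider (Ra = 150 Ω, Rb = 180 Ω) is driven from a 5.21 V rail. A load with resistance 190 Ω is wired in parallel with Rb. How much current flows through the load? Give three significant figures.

Rb‖R_L = 92.43 Ω; V_out = 5.21 × 92.43/242.4 = 1.986 V.
I_L = V_out / R_L = 1.986 / 190 Ω = 10.5 mA.

I_L ≈ 10.5 mA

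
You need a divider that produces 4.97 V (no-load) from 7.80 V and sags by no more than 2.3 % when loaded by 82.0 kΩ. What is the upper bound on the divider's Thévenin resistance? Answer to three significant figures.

R_th ≤ 1.93 kΩ

Loading drop = R_th/(R_th + R_L) ≤ 0.0230, so R_th ≤ R_L · ε/(1−ε) = 82.0 kΩ × 0.0230/0.9770 = 1.93 kΩ.
(Any R1, R2 with R2/(R1+R2) = 0.637 and R1‖R2 ≤ 1.93 kΩ will meet the spec.)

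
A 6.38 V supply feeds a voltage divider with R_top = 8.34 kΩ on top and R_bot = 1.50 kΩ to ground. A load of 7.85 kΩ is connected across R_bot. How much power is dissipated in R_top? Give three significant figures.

P ≈ 3.68 mW

Total resistance from the source is R_top + (R_bot‖R_L) = 9.599 kΩ, so I = 6.38/9.599 kΩ = 0.6646 mA.
P = I²·R_top = (0.6646 mA)² × 8.34 kΩ = 3.68 mW.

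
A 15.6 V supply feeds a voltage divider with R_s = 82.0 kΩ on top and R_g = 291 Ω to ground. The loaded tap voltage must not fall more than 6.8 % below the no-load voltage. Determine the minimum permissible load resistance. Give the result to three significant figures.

R_L(min) ≈ 3.97 kΩ

Output resistance R_th = R_s‖R_g = (82000 × 291)/82290 = 290.0 Ω.
The fractional drop is R_th/(R_th + R_L); requiring this ≤ 0.0680 gives R_L ≥ R_th(1/0.0680 − 1) = 290.0 × 13.71 = 3.97 kΩ.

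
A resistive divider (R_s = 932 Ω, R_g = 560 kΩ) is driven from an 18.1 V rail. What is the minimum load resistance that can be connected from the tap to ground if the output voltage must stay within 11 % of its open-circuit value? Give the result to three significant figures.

R_L(min) ≈ 7.53 kΩ

Output resistance R_th = R_s‖R_g = (932 × 560000)/560900 = 930.5 Ω.
The fractional drop is R_th/(R_th + R_L); requiring this ≤ 0.110 gives R_L ≥ R_th(1/0.110 − 1) = 930.5 × 8.091 = 7.53 kΩ.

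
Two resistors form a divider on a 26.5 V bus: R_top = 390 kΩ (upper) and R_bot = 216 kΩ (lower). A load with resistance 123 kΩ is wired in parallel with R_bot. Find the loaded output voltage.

V_out ≈ 4.43 V

The load sits in parallel with R_bot: R_bot‖R_L = (216 × 123) / (216 + 123) = 78.37 kΩ.
V_out = 26.5 × 78.37 / (390 + 78.37) = 26.5 × 78.37/468.4 = 4.43 V.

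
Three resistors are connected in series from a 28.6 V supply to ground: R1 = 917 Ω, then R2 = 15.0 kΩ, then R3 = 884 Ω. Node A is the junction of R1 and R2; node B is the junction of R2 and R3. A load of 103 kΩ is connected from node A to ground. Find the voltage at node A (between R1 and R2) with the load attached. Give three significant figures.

V ≈ 26.8 V

Below node A the series string R2+R3 = 15880 Ω sits in parallel with the 103000 Ω load: 13760 Ω.
V_A = 28.6 × 13760/(917 + 13760) = 26.8 V.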